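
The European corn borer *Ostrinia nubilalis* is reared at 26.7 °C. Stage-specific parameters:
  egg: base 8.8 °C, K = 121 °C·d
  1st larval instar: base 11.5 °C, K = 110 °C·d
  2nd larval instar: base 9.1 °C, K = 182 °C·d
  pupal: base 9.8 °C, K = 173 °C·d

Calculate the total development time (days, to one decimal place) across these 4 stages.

34.6 days

egg: 121 / (26.7 − 8.8) = 121 / 17.9 = 6.760 d.
1st larval instar: 110 / (26.7 − 11.5) = 110 / 15.2 = 7.237 d.
2nd larval instar: 182 / (26.7 − 9.1) = 182 / 17.6 = 10.341 d.
pupal: 173 / (26.7 − 9.8) = 173 / 16.9 = 10.237 d.
Sum = 34.574 ≈ 34.6 days.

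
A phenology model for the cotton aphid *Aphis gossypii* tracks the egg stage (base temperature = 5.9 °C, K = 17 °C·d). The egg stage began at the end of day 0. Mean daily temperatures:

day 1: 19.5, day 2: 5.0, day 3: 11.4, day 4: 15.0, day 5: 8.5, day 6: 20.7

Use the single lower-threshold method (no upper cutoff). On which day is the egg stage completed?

day 3

Daily DD above 5.9 °C: 13.6, 0.0, 5.5, 9.1, 2.6, 14.8.
Cumulative: 13.6, 13.6, 19.1, 28.2, 30.8, 45.6.
The total first reaches 17 DD on day 3.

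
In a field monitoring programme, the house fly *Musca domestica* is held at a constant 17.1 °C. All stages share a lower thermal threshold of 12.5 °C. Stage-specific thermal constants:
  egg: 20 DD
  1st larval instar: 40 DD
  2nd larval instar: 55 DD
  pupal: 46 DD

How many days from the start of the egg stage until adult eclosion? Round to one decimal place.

35.0 days

Daily accumulation at 17.1 °C = 17.1 − 12.5 = 4.6 DD/day.
Total K = 20 + 40 + 55 + 46 = 161 DD.
Total duration = 161 / 4.6 = 35.000 ≈ 35.0 days.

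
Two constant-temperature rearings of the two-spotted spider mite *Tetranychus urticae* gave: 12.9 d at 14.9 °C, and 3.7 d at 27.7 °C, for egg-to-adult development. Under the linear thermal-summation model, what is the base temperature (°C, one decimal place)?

Under the model K = D·(T − T_b), so D₁·(T₁ − T_b) = D₂·(T₂ − T_b).
12.9·(14.9 − T_b) = 3.7·(27.7 − T_b)
T_b = (12.9·14.9 − 3.7·27.7) / (12.9 − 3.7) = 89.72 / 9.2 = 9.752 °C ≈ 9.8 °C.

9.8 °C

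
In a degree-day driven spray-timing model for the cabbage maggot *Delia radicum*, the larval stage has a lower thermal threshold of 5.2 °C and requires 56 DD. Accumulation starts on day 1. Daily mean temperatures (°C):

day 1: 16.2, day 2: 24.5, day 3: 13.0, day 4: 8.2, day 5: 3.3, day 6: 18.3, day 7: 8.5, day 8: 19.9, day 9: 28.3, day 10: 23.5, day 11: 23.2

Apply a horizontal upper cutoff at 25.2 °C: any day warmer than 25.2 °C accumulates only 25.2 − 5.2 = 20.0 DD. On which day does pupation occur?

day 7

Daily DD above 5.2 °C (capped at 20.0): 11.0, 19.3, 7.8, 3.0, 0.0, 13.1, 3.3, 14.7, 20.0, 18.3, 18.0.
Cumulative: 11.0, 30.3, 38.1, 41.1, 41.1, 54.2, 57.5, 72.2, 92.2, 110.5, 128.5.
The total first reaches 56 DD on day 7.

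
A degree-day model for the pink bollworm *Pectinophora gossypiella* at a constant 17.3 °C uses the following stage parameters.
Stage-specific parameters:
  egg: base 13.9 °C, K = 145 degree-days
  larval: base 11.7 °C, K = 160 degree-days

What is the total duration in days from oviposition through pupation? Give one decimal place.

egg: 145 / (17.3 − 13.9) = 145 / 3.4 = 42.647 d.
larval: 160 / (17.3 − 11.7) = 160 / 5.6 = 28.571 d.
Sum = 71.218 ≈ 71.2 days.

71.2 days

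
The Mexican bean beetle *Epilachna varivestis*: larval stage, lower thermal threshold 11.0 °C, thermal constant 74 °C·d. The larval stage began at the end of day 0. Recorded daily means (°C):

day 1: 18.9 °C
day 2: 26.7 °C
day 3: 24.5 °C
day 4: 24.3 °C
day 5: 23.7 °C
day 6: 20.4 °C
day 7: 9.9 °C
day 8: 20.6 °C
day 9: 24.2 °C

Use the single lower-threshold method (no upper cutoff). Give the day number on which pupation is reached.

day 8

Daily DD above 11.0 °C: 7.9, 15.7, 13.5, 13.3, 12.7, 9.4, 0.0, 9.6, 13.2.
Cumulative: 7.9, 23.6, 37.1, 50.4, 63.1, 72.5, 72.5, 82.1, 95.3.
The total first reaches 74 DD on day 8.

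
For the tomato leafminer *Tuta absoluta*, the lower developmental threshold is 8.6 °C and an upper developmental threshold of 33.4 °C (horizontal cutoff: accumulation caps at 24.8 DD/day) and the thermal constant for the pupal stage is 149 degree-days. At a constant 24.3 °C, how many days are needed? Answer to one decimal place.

Daily accumulation = 24.3 − 8.6 = 15.7 DD/day.
Duration = 149 / 15.7 = 9.490 ≈ 9.5 days.

9.5 days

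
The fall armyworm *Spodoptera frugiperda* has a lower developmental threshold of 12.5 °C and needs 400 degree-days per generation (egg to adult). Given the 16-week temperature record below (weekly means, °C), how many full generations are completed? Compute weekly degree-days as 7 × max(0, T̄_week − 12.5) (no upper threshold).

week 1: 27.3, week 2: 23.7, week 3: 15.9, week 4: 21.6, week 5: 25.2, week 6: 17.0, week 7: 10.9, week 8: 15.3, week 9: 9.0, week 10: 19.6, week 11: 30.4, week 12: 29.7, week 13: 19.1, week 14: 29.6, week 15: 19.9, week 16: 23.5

Weekly DD (7 × max(0, T̄ − 12.5)): 103.6, 78.4, 23.8, 63.7, 88.9, 31.5, 0.0, 19.6, 0.0, 49.7, 125.3, 120.4, 46.2, 119.7, 51.8, 77.0.
Season total = 999.6 DD.
Complete generations = ⌊999.6 / 400⌋ = 2.

2 generations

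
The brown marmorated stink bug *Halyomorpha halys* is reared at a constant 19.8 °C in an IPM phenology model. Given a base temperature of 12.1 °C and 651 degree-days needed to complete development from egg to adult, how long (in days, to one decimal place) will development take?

84.5 days

Daily accumulation = 19.8 − 12.1 = 7.7 DD/day.
Duration = 651 / 7.7 = 84.545 ≈ 84.5 days.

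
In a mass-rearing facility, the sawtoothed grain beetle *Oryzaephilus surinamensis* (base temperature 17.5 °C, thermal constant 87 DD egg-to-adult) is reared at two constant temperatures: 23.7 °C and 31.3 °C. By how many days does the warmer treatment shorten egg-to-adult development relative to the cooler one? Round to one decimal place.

7.7 days

At 23.7 °C: 87 / (23.7 − 17.5) = 87 / 6.2 = 14.032 d.
At 31.3 °C: 87 / (31.3 − 17.5) = 87 / 13.8 = 6.304 d.
Difference = |14.032 − 6.304| = 7.728 ≈ 7.7 days.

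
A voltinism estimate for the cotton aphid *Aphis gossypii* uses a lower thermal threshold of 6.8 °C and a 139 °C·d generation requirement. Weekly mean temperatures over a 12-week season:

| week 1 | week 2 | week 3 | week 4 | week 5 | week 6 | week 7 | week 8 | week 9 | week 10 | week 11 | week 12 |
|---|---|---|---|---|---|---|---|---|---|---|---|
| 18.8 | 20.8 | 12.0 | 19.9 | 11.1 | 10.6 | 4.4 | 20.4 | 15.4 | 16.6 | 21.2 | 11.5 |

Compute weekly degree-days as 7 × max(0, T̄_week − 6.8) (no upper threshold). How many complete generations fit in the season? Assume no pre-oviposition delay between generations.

5 generations

Weekly DD (7 × max(0, T̄ − 6.8)): 84.0, 98.0, 36.4, 91.7, 30.1, 26.6, 0.0, 95.2, 60.2, 68.6, 100.8, 32.9.
Season total = 724.5 DD.
Complete generations = ⌊724.5 / 139⌋ = 5.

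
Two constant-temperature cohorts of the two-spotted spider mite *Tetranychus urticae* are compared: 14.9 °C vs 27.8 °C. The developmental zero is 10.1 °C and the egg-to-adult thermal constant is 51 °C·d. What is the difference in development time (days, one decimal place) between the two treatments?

7.7 days

At 14.9 °C: 51 / (14.9 − 10.1) = 51 / 4.8 = 10.625 d.
At 27.8 °C: 51 / (27.8 − 10.1) = 51 / 17.7 = 2.881 d.
Difference = |10.625 − 2.881| = 7.744 ≈ 7.7 days.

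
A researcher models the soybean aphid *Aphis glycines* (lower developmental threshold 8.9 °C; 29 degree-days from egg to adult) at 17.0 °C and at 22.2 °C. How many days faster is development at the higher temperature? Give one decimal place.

At 17.0 °C: 29 / (17.0 − 8.9) = 29 / 8.1 = 3.580 d.
At 22.2 °C: 29 / (22.2 − 8.9) = 29 / 13.3 = 2.180 d.
Difference = |3.580 − 2.180| = 1.400 ≈ 1.4 days.

1.4 days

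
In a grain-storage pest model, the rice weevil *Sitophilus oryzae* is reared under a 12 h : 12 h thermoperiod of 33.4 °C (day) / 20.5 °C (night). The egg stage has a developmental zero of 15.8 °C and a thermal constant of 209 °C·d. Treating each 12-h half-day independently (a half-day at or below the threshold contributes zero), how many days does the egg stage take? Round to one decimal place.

18.7 days

Day half: max(0, 33.4 − 15.8) × 0.5 = 17.6 × 0.5 = 8.80 DD.
Night half: max(0, 20.5 − 15.8) × 0.5 = 4.7 × 0.5 = 2.35 DD.
Per 24 h: 11.15 DD/day.
Duration = 209 / 11.15 = 18.744 ≈ 18.7 days.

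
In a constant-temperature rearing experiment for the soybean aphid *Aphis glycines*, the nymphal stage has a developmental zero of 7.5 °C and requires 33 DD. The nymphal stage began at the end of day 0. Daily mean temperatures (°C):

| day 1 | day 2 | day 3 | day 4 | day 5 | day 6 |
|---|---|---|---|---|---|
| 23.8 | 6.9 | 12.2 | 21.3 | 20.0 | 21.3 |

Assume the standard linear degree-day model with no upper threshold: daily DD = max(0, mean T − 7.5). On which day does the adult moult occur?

Daily DD above 7.5 °C: 16.3, 0.0, 4.7, 13.8, 12.5, 13.8.
Cumulative: 16.3, 16.3, 21.0, 34.8, 47.3, 61.1.
The total first reaches 33 DD on day 4.

day 4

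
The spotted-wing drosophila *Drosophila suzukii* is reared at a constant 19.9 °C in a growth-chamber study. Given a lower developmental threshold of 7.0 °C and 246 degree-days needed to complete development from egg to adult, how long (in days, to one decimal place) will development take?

Daily accumulation = 19.9 − 7.0 = 12.9 DD/day.
Duration = 246 / 12.9 = 19.070 ≈ 19.1 days.

19.1 days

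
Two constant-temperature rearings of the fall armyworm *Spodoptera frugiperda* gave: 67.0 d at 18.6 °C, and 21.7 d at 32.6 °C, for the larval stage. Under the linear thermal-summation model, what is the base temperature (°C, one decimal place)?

11.9 °C

Under the model K = D·(T − T_b), so D₁·(T₁ − T_b) = D₂·(T₂ − T_b).
67.0·(18.6 − T_b) = 21.7·(32.6 − T_b)
T_b = (67.0·18.6 − 21.7·32.6) / (67.0 − 21.7) = 538.78 / 45.3 = 11.894 °C ≈ 11.9 °C.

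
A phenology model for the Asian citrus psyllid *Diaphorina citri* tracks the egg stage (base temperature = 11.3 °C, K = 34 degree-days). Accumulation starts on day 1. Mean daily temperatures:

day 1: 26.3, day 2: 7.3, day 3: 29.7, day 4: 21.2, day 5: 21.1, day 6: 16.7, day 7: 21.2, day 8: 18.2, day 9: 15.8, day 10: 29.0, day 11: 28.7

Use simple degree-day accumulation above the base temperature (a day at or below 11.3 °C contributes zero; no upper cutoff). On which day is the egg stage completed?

Daily DD above 11.3 °C: 15.0, 0.0, 18.4, 9.9, 9.8, 5.4, 9.9, 6.9, 4.5, 17.7, 17.4.
Cumulative: 15.0, 15.0, 33.4, 43.3, 53.1, 58.5, 68.4, 75.3, 79.8, 97.5, 114.9.
The total first reaches 34 DD on day 4.

day 4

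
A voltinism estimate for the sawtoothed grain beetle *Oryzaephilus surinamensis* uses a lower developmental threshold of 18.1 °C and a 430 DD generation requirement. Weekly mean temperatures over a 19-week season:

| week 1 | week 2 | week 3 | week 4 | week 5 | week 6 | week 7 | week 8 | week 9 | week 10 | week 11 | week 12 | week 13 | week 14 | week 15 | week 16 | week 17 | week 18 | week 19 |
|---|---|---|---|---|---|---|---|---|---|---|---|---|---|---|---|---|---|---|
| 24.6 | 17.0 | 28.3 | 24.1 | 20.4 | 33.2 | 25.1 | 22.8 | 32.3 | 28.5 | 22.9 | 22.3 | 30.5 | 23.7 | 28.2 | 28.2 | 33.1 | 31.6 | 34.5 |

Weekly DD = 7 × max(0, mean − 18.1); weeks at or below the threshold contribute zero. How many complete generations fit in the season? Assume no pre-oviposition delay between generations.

2 generations

Weekly DD (7 × max(0, T̄ − 18.1)): 45.5, 0.0, 71.4, 42.0, 16.1, 105.7, 49.0, 32.9, 99.4, 72.8, 33.6, 29.4, 86.8, 39.2, 70.7, 70.7, 105.0, 94.5, 114.8.
Season total = 1179.5 DD.
Complete generations = ⌊1179.5 / 430⌋ = 2.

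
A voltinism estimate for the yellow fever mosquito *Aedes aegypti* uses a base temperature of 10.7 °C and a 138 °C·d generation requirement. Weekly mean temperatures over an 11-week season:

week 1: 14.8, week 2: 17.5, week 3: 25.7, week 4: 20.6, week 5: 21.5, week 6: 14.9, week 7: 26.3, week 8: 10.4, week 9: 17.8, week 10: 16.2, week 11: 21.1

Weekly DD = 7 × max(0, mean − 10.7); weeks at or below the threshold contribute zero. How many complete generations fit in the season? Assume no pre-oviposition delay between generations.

Weekly DD (7 × max(0, T̄ − 10.7)): 28.7, 47.6, 105.0, 69.3, 75.6, 29.4, 109.2, 0.0, 49.7, 38.5, 72.8.
Season total = 625.8 DD.
Complete generations = ⌊625.8 / 138⌋ = 4.

4 generations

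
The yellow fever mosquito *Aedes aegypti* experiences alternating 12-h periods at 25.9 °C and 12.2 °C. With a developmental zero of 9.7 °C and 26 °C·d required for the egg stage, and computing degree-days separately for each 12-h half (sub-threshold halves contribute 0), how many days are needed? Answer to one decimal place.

Day half: max(0, 25.9 − 9.7) × 0.5 = 16.2 × 0.5 = 8.10 DD.
Night half: max(0, 12.2 − 9.7) × 0.5 = 2.5 × 0.5 = 1.25 DD.
Per 24 h: 9.35 DD/day.
Duration = 26 / 9.35 = 2.781 ≈ 2.8 days.

2.8 days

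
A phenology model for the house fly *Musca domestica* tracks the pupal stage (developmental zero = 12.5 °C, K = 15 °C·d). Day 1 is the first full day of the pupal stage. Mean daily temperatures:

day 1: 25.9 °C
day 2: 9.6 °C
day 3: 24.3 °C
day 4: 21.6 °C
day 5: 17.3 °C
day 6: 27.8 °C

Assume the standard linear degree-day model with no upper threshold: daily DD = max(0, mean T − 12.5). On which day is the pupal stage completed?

Daily DD above 12.5 °C: 13.4, 0.0, 11.8, 9.1, 4.8, 15.3.
Cumulative: 13.4, 13.4, 25.2, 34.3, 39.1, 54.4.
The total first reaches 15 DD on day 3.

day 3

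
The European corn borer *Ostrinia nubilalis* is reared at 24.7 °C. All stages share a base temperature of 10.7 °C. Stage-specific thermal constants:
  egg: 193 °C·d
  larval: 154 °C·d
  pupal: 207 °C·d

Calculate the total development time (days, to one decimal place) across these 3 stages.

39.6 days

Daily accumulation at 24.7 °C = 24.7 − 10.7 = 14.0 DD/day.
Total K = 193 + 154 + 207 = 554 DD.
Total duration = 554 / 14.0 = 39.571 ≈ 39.6 days.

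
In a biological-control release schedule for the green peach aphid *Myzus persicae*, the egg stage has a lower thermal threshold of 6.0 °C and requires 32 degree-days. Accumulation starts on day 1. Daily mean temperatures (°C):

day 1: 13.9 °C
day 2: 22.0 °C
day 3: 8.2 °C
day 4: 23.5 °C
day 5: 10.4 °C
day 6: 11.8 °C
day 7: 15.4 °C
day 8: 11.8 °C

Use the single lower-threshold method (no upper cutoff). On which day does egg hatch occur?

day 4

Daily DD above 6.0 °C: 7.9, 16.0, 2.2, 17.5, 4.4, 5.8, 9.4, 5.8.
Cumulative: 7.9, 23.9, 26.1, 43.6, 48.0, 53.8, 63.2, 69.0.
The total first reaches 32 DD on day 4.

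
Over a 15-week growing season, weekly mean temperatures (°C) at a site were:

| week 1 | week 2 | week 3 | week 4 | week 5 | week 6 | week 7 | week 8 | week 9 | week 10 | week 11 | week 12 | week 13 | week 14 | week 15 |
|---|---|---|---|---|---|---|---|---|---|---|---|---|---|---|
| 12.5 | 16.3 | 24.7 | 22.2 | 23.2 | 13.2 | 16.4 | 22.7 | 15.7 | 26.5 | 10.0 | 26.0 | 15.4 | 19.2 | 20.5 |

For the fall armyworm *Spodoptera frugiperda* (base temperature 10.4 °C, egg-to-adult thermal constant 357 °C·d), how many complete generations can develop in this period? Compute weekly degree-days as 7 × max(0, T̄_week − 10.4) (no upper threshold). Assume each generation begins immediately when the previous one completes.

2 generations

Weekly DD (7 × max(0, T̄ − 10.4)): 14.7, 41.3, 100.1, 82.6, 89.6, 19.6, 42.0, 86.1, 37.1, 112.7, 0.0, 109.2, 35.0, 61.6, 70.7.
Season total = 902.3 DD.
Complete generations = ⌊902.3 / 357⌋ = 2.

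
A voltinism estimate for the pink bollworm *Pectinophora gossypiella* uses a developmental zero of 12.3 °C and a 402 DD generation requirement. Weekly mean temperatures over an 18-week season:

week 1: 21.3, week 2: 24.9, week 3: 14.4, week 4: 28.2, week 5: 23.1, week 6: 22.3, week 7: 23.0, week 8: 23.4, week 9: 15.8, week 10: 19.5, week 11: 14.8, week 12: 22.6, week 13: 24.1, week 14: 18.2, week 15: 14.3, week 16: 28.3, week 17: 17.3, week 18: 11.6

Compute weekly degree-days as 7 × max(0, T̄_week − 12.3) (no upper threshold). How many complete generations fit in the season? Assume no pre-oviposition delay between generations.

2 generations

Weekly DD (7 × max(0, T̄ − 12.3)): 63.0, 88.2, 14.7, 111.3, 75.6, 70.0, 74.9, 77.7, 24.5, 50.4, 17.5, 72.1, 82.6, 41.3, 14.0, 112.0, 35.0, 0.0.
Season total = 1024.8 DD.
Complete generations = ⌊1024.8 / 402⌋ = 2.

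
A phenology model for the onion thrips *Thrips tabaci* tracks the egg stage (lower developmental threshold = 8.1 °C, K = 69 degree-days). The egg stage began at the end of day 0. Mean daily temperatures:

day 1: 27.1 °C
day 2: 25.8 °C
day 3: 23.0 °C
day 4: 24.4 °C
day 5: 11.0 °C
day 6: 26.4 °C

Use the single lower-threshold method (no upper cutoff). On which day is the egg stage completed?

day 5

Daily DD above 8.1 °C: 19.0, 17.7, 14.9, 16.3, 2.9, 18.3.
Cumulative: 19.0, 36.7, 51.6, 67.9, 70.8, 89.1.
The total first reaches 69 DD on day 5.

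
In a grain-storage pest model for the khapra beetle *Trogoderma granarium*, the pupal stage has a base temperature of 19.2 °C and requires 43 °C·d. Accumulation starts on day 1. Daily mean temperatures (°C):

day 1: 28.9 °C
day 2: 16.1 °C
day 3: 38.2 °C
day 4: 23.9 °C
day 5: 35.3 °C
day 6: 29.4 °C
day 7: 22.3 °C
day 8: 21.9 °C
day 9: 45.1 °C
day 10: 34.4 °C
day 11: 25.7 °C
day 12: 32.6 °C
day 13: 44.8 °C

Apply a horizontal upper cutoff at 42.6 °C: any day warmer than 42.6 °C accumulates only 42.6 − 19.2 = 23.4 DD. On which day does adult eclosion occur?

Daily DD above 19.2 °C (capped at 23.4): 9.7, 0.0, 19.0, 4.7, 16.1, 10.2, 3.1, 2.7, 23.4, 15.2, 6.5, 13.4, 23.4.
Cumulative: 9.7, 9.7, 28.7, 33.4, 49.5, 59.7, 62.8, 65.5, 88.9, 104.1, 110.6, 124.0, 147.4.
The total first reaches 43 DD on day 5.

day 5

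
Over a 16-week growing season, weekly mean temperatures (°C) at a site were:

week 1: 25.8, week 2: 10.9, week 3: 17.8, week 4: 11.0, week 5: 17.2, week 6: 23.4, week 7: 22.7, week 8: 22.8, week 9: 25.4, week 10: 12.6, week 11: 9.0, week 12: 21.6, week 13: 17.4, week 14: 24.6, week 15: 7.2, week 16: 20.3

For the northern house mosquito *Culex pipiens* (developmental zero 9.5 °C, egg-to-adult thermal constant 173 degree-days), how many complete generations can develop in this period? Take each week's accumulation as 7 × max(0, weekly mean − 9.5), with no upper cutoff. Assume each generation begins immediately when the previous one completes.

5 generations

Weekly DD (7 × max(0, T̄ − 9.5)): 114.1, 9.8, 58.1, 10.5, 53.9, 97.3, 92.4, 93.1, 111.3, 21.7, 0.0, 84.7, 55.3, 105.7, 0.0, 75.6.
Season total = 983.5 DD.
Complete generations = ⌊983.5 / 173⌋ = 5.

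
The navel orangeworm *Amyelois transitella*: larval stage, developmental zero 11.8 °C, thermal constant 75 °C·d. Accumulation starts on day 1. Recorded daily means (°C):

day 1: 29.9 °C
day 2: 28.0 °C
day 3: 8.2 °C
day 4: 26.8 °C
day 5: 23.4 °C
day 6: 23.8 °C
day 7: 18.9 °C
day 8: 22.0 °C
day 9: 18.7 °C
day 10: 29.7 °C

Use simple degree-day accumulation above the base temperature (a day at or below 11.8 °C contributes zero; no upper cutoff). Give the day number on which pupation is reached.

day 7

Daily DD above 11.8 °C: 18.1, 16.2, 0.0, 15.0, 11.6, 12.0, 7.1, 10.2, 6.9, 17.9.
Cumulative: 18.1, 34.3, 34.3, 49.3, 60.9, 72.9, 80.0, 90.2, 97.1, 115.0.
The total first reaches 75 DD on day 7.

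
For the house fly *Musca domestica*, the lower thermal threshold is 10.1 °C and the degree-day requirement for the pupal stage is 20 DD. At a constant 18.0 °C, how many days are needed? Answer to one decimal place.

Daily accumulation = 18.0 − 10.1 = 7.9 DD/day.
Duration = 20 / 7.9 = 2.532 ≈ 2.5 days.

2.5 days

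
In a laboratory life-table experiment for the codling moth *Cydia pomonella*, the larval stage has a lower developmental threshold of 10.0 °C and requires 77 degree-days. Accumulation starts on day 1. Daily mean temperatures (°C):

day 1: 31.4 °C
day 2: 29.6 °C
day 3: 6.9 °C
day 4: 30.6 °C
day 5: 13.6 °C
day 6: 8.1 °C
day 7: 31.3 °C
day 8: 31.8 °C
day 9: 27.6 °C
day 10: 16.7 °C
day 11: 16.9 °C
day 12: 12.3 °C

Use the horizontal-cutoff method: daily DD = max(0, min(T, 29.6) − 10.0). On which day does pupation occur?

day 7

Daily DD above 10.0 °C (capped at 19.6): 19.6, 19.6, 0.0, 19.6, 3.6, 0.0, 19.6, 19.6, 17.6, 6.7, 6.9, 2.3.
Cumulative: 19.6, 39.2, 39.2, 58.8, 62.4, 62.4, 82.0, 101.6, 119.2, 125.9, 132.8, 135.1.
The total first reaches 77 DD on day 7.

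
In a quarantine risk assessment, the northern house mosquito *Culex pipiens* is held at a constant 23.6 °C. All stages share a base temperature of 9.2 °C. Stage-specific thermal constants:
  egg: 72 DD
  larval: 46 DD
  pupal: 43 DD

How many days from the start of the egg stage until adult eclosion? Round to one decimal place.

11.2 days

Daily accumulation at 23.6 °C = 23.6 − 9.2 = 14.4 DD/day.
Total K = 72 + 46 + 43 = 161 DD.
Total duration = 161 / 14.4 = 11.181 ≈ 11.2 days.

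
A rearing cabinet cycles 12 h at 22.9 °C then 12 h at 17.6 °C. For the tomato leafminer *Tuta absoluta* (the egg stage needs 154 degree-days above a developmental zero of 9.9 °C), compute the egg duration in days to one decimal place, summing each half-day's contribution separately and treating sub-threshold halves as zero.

14.9 days

Day half: max(0, 22.9 − 9.9) × 0.5 = 13.0 × 0.5 = 6.50 DD.
Night half: max(0, 17.6 − 9.9) × 0.5 = 7.7 × 0.5 = 3.85 DD.
Per 24 h: 10.35 DD/day.
Duration = 154 / 10.35 = 14.879 ≈ 14.9 days.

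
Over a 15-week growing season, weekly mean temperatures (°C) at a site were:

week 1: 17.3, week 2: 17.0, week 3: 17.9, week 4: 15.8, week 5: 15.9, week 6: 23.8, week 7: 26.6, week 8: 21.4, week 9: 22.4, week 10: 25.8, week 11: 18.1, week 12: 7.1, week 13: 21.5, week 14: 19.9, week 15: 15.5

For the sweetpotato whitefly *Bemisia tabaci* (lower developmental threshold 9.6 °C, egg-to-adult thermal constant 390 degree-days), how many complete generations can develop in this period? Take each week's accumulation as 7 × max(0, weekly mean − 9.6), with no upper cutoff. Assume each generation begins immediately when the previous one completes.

2 generations

Weekly DD (7 × max(0, T̄ − 9.6)): 53.9, 51.8, 58.1, 43.4, 44.1, 99.4, 119.0, 82.6, 89.6, 113.4, 59.5, 0.0, 83.3, 72.1, 41.3.
Season total = 1011.5 DD.
Complete generations = ⌊1011.5 / 390⌋ = 2.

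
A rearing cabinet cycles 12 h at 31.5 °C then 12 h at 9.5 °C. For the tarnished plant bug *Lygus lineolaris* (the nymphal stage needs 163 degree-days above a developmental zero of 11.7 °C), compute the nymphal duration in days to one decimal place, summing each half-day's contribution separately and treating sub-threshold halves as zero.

16.5 days

Day half: max(0, 31.5 − 11.7) × 0.5 = 19.8 × 0.5 = 9.90 DD.
Night half: max(0, 9.5 − 11.7) × 0.5 = 0.0 × 0.5 = 0.00 DD.
Per 24 h: 9.90 DD/day.
Duration = 163 / 9.90 = 16.465 ≈ 16.5 days.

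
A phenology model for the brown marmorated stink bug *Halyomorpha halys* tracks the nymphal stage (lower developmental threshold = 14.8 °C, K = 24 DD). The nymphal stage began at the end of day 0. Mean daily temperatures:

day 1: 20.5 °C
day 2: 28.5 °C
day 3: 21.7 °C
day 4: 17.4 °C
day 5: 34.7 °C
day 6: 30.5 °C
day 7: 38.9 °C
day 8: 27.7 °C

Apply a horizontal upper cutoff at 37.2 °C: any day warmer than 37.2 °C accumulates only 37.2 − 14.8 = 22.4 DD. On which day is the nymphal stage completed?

Daily DD above 14.8 °C (capped at 22.4): 5.7, 13.7, 6.9, 2.6, 19.9, 15.7, 22.4, 12.9.
Cumulative: 5.7, 19.4, 26.3, 28.9, 48.8, 64.5, 86.9, 99.8.
The total first reaches 24 DD on day 3.

day 3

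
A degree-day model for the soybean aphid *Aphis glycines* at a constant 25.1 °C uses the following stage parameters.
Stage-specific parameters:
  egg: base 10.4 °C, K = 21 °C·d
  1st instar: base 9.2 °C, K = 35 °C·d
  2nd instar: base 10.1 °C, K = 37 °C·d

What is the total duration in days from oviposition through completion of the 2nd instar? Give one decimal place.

egg: 21 / (25.1 − 10.4) = 21 / 14.7 = 1.429 d.
1st instar: 35 / (25.1 − 9.2) = 35 / 15.9 = 2.201 d.
2nd instar: 37 / (25.1 − 10.1) = 37 / 15.0 = 2.467 d.
Sum = 6.096 ≈ 6.1 days.

6.1 days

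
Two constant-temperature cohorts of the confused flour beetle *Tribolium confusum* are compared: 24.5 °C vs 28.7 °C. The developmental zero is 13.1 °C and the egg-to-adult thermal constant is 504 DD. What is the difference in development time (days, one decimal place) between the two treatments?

11.9 days

At 24.5 °C: 504 / (24.5 − 13.1) = 504 / 11.4 = 44.211 d.
At 28.7 °C: 504 / (28.7 − 13.1) = 504 / 15.6 = 32.308 d.
Difference = |44.211 − 32.308| = 11.903 ≈ 11.9 days.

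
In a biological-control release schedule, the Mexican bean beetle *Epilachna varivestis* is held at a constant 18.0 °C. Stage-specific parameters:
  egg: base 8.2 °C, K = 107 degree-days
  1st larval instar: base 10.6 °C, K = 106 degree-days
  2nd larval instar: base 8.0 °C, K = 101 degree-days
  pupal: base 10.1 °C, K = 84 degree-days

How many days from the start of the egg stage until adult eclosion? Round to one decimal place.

egg: 107 / (18.0 − 8.2) = 107 / 9.8 = 10.918 d.
1st larval instar: 106 / (18.0 − 10.6) = 106 / 7.4 = 14.324 d.
2nd larval instar: 101 / (18.0 − 8.0) = 101 / 10.0 = 10.100 d.
pupal: 84 / (18.0 − 10.1) = 84 / 7.9 = 10.633 d.
Sum = 45.976 ≈ 46.0 days.

46.0 days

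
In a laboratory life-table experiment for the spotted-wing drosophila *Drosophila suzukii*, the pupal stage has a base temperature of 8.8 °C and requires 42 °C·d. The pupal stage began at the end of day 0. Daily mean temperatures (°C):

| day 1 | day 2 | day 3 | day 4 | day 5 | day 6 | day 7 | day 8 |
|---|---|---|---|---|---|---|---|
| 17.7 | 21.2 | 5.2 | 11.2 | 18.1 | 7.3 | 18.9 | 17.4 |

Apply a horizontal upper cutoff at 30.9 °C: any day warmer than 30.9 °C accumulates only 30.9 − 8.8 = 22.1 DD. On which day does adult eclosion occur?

Daily DD above 8.8 °C (capped at 22.1): 8.9, 12.4, 0.0, 2.4, 9.3, 0.0, 10.1, 8.6.
Cumulative: 8.9, 21.3, 21.3, 23.7, 33.0, 33.0, 43.1, 51.7.
The total first reaches 42 DD on day 7.

day 7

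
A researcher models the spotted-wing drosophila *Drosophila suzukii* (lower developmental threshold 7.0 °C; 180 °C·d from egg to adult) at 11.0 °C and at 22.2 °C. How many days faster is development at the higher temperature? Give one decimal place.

33.2 days

At 11.0 °C: 180 / (11.0 − 7.0) = 180 / 4.0 = 45.000 d.
At 22.2 °C: 180 / (22.2 − 7.0) = 180 / 15.2 = 11.842 d.
Difference = |45.000 − 11.842| = 33.158 ≈ 33.2 days.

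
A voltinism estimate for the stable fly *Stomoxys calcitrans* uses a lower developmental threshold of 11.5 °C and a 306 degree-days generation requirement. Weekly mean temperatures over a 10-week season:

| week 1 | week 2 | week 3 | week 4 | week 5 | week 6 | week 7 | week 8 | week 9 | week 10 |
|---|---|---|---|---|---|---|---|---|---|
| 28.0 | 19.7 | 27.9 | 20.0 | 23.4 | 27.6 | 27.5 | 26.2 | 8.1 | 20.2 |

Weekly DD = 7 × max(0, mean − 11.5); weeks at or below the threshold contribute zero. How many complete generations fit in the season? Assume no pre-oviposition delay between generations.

Weekly DD (7 × max(0, T̄ − 11.5)): 115.5, 57.4, 114.8, 59.5, 83.3, 112.7, 112.0, 102.9, 0.0, 60.9.
Season total = 819.0 DD.
Complete generations = ⌊819.0 / 306⌋ = 2.

2 generations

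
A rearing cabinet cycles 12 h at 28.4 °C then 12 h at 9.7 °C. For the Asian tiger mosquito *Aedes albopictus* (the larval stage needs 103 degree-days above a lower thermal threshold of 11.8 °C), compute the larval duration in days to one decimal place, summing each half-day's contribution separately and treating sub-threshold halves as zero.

12.4 days

Day half: max(0, 28.4 − 11.8) × 0.5 = 16.6 × 0.5 = 8.30 DD.
Night half: max(0, 9.7 − 11.8) × 0.5 = 0.0 × 0.5 = 0.00 DD.
Per 24 h: 8.30 DD/day.
Duration = 103 / 8.30 = 12.410 ≈ 12.4 days.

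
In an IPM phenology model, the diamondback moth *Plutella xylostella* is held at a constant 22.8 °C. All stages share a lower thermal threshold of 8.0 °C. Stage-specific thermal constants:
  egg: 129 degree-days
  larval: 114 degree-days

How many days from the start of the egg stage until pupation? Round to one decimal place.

Daily accumulation at 22.8 °C = 22.8 − 8.0 = 14.8 DD/day.
Total K = 129 + 114 = 243 DD.
Total duration = 243 / 14.8 = 16.419 ≈ 16.4 days.

16.4 days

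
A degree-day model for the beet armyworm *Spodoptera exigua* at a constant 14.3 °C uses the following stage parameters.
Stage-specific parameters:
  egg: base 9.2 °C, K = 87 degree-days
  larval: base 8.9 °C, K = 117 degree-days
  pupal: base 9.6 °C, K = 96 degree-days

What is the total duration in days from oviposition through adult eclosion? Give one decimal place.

egg: 87 / (14.3 − 9.2) = 87 / 5.1 = 17.059 d.
larval: 117 / (14.3 − 8.9) = 117 / 5.4 = 21.667 d.
pupal: 96 / (14.3 − 9.6) = 96 / 4.7 = 20.426 d.
Sum = 59.151 ≈ 59.2 days.

59.2 days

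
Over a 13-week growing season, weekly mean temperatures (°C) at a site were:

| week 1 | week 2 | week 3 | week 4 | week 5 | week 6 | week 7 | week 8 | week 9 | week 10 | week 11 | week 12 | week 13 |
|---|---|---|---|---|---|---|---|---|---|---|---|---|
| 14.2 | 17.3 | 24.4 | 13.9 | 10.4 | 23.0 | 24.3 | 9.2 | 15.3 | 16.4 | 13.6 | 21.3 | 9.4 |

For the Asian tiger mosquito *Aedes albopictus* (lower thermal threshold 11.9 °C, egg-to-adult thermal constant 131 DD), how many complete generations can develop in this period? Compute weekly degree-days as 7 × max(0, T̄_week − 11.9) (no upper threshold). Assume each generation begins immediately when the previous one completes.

Weekly DD (7 × max(0, T̄ − 11.9)): 16.1, 37.8, 87.5, 14.0, 0.0, 77.7, 86.8, 0.0, 23.8, 31.5, 11.9, 65.8, 0.0.
Season total = 452.9 DD.
Complete generations = ⌊452.9 / 131⌋ = 3.

3 generations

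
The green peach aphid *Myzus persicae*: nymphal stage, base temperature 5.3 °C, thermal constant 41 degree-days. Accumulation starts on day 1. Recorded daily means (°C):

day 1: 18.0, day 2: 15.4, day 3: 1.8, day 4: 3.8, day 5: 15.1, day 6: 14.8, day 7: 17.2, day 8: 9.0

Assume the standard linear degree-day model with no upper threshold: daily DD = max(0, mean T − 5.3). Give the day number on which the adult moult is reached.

day 6

Daily DD above 5.3 °C: 12.7, 10.1, 0.0, 0.0, 9.8, 9.5, 11.9, 3.7.
Cumulative: 12.7, 22.8, 22.8, 22.8, 32.6, 42.1, 54.0, 57.7.
The total first reaches 41 DD on day 6.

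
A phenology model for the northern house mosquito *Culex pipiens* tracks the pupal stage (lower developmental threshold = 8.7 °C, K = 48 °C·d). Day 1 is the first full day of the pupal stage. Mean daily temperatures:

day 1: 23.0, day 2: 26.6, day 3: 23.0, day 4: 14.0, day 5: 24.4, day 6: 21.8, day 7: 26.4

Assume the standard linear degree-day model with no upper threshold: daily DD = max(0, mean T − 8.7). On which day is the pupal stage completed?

Daily DD above 8.7 °C: 14.3, 17.9, 14.3, 5.3, 15.7, 13.1, 17.7.
Cumulative: 14.3, 32.2, 46.5, 51.8, 67.5, 80.6, 98.3.
The total first reaches 48 DD on day 4.

day 4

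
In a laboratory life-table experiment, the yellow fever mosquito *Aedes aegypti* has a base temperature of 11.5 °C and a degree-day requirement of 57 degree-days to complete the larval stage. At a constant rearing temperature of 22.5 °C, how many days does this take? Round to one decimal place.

5.2 days

Daily accumulation = 22.5 − 11.5 = 11.0 DD/day.
Duration = 57 / 11.0 = 5.182 ≈ 5.2 days.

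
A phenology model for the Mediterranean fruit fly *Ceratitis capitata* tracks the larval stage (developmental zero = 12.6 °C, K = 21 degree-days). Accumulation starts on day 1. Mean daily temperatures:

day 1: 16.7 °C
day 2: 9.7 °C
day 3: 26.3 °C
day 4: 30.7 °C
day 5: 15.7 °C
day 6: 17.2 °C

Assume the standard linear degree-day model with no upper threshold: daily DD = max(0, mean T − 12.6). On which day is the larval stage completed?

Daily DD above 12.6 °C: 4.1, 0.0, 13.7, 18.1, 3.1, 4.6.
Cumulative: 4.1, 4.1, 17.8, 35.9, 39.0, 43.6.
The total first reaches 21 DD on day 4.

day 4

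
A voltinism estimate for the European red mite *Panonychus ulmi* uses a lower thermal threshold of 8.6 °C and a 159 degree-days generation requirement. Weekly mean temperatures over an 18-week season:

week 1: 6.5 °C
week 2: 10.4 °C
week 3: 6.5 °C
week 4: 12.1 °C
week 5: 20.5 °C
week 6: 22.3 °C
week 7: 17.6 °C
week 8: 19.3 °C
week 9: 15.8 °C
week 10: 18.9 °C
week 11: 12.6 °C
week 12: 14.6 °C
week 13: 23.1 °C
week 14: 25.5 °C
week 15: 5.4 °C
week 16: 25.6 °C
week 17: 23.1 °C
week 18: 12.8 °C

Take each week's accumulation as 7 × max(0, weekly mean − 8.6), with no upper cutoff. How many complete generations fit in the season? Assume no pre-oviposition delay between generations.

6 generations

Weekly DD (7 × max(0, T̄ − 8.6)): 0.0, 12.6, 0.0, 24.5, 83.3, 95.9, 63.0, 74.9, 50.4, 72.1, 28.0, 42.0, 101.5, 118.3, 0.0, 119.0, 101.5, 29.4.
Season total = 1016.4 DD.
Complete generations = ⌊1016.4 / 159⌋ = 6.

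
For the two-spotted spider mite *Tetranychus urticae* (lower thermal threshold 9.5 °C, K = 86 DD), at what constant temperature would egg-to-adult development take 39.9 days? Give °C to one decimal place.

11.7 °C

Required daily accumulation = 86 / 39.9 = 2.155 DD/day.
T = T_base + 2.155 = 9.5 + 2.155 = 11.655 ≈ 11.7 °C.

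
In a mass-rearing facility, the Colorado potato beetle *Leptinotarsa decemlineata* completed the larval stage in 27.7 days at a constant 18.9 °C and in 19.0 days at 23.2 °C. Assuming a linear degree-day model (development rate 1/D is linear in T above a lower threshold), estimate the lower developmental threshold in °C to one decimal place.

Linear rate model ⇒ the product D·(T − T_b) is constant across temperatures.
27.7·(18.9 − T_b) = 19.0·(23.2 − T_b)
T_b = (27.7·18.9 − 19.0·23.2) / (27.7 − 19.0) = 82.73 / 8.7 = 9.509 °C ≈ 9.5 °C.

9.5 °C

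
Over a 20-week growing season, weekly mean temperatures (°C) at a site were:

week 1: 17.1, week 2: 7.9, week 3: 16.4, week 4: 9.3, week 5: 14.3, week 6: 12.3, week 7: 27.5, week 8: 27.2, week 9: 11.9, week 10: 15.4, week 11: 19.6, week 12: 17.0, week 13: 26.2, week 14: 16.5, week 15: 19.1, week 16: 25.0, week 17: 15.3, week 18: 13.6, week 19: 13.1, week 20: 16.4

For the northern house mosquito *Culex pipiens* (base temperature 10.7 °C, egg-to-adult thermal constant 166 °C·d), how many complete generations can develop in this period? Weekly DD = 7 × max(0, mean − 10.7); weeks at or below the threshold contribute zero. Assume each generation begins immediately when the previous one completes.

Weekly DD (7 × max(0, T̄ − 10.7)): 44.8, 0.0, 39.9, 0.0, 25.2, 11.2, 117.6, 115.5, 8.4, 32.9, 62.3, 44.1, 108.5, 40.6, 58.8, 100.1, 32.2, 20.3, 16.8, 39.9.
Season total = 919.1 DD.
Complete generations = ⌊919.1 / 166⌋ = 5.

5 generations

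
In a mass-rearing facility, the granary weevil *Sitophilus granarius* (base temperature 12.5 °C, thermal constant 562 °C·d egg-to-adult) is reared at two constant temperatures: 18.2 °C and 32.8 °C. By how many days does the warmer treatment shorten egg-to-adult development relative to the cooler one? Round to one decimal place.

70.9 days

At 18.2 °C: 562 / (18.2 − 12.5) = 562 / 5.7 = 98.596 d.
At 32.8 °C: 562 / (32.8 − 12.5) = 562 / 20.3 = 27.685 d.
Difference = |98.596 − 27.685| = 70.912 ≈ 70.9 days.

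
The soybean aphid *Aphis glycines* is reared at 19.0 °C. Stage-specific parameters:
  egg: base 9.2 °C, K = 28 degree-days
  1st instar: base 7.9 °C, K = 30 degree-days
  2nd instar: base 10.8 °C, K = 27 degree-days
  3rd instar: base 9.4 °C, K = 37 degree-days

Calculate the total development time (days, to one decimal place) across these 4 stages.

egg: 28 / (19.0 − 9.2) = 28 / 9.8 = 2.857 d.
1st instar: 30 / (19.0 − 7.9) = 30 / 11.1 = 2.703 d.
2nd instar: 27 / (19.0 − 10.8) = 27 / 8.2 = 3.293 d.
3rd instar: 37 / (19.0 − 9.4) = 37 / 9.6 = 3.854 d.
Sum = 12.707 ≈ 12.7 days.

12.7 days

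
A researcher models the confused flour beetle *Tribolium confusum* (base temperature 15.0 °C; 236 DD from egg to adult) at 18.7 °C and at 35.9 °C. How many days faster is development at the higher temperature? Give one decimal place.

52.5 days

At 18.7 °C: 236 / (18.7 − 15.0) = 236 / 3.7 = 63.784 d.
At 35.9 °C: 236 / (35.9 − 15.0) = 236 / 20.9 = 11.292 d.
Difference = |63.784 − 11.292| = 52.492 ≈ 52.5 days.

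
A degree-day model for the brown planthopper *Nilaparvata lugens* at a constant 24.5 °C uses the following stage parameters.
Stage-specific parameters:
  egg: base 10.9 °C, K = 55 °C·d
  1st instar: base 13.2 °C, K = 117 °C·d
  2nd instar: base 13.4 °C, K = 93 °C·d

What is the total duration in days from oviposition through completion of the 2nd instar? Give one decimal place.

22.8 days

egg: 55 / (24.5 − 10.9) = 55 / 13.6 = 4.044 d.
1st instar: 117 / (24.5 − 13.2) = 117 / 11.3 = 10.354 d.
2nd instar: 93 / (24.5 − 13.4) = 93 / 11.1 = 8.378 d.
Sum = 22.776 ≈ 22.8 days.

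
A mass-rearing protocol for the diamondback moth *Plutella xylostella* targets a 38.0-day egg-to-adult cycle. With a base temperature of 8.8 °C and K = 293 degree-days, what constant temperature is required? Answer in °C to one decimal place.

16.5 °C

Required daily accumulation = 293 / 38.0 = 7.711 DD/day.
T = T_base + 7.711 = 8.8 + 7.711 = 16.511 ≈ 16.5 °C.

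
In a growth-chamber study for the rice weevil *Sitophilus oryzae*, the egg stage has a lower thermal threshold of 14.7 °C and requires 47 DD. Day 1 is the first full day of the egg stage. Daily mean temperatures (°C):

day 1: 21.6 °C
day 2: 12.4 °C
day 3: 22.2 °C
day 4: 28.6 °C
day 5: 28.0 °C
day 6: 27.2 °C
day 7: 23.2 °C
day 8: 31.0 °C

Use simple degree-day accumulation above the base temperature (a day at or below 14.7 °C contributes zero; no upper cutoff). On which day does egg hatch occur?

day 6

Daily DD above 14.7 °C: 6.9, 0.0, 7.5, 13.9, 13.3, 12.5, 8.5, 16.3.
Cumulative: 6.9, 6.9, 14.4, 28.3, 41.6, 54.1, 62.6, 78.9.
The total first reaches 47 DD on day 6.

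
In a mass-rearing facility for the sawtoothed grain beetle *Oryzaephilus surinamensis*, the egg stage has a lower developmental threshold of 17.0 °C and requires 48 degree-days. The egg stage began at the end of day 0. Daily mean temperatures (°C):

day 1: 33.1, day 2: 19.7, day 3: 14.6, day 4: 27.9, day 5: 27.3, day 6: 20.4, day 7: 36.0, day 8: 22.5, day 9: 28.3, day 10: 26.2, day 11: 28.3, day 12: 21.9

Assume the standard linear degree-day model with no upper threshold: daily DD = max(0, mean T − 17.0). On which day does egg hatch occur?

Daily DD above 17.0 °C: 16.1, 2.7, 0.0, 10.9, 10.3, 3.4, 19.0, 5.5, 11.3, 9.2, 11.3, 4.9.
Cumulative: 16.1, 18.8, 18.8, 29.7, 40.0, 43.4, 62.4, 67.9, 79.2, 88.4, 99.7, 104.6.
The total first reaches 48 DD on day 7.

day 7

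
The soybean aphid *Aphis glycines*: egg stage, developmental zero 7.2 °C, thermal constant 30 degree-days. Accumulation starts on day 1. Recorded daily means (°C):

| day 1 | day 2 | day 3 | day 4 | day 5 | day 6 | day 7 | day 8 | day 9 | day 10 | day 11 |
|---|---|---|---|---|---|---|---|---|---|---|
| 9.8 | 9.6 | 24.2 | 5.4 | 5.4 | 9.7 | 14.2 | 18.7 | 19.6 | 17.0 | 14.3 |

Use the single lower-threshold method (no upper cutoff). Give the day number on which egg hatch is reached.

Daily DD above 7.2 °C: 2.6, 2.4, 17.0, 0.0, 0.0, 2.5, 7.0, 11.5, 12.4, 9.8, 7.1.
Cumulative: 2.6, 5.0, 22.0, 22.0, 22.0, 24.5, 31.5, 43.0, 55.4, 65.2, 72.3.
The total first reaches 30 DD on day 7.

day 7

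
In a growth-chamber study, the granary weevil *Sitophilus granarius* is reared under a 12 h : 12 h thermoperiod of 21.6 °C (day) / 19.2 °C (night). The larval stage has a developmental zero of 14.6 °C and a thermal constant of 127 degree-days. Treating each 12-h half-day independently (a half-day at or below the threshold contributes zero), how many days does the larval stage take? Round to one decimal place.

Day half: max(0, 21.6 − 14.6) × 0.5 = 7.0 × 0.5 = 3.50 DD.
Night half: max(0, 19.2 − 14.6) × 0.5 = 4.6 × 0.5 = 2.30 DD.
Per 24 h: 5.80 DD/day.
Duration = 127 / 5.80 = 21.897 ≈ 21.9 days.

21.9 days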